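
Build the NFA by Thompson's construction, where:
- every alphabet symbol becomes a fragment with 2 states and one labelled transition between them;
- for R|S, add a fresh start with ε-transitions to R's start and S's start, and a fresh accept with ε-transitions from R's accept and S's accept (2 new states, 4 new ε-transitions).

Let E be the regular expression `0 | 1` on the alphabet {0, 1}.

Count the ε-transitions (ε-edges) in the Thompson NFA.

Bottom-up over the parse tree:
Each of the 2 symbol leaves contributes 0 ε-transitions.
  0 | 1 — 4 ε-transitions

4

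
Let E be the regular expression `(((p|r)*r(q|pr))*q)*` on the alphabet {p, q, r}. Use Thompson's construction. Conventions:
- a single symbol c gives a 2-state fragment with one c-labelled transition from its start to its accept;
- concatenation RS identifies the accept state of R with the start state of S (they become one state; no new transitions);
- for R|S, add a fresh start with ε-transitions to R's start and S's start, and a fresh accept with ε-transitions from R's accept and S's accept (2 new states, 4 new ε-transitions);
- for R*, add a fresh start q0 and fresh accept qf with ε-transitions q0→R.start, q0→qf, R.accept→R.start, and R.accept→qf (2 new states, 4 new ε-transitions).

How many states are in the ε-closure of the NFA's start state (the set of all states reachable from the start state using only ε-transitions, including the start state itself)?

9

Work bottom-up. For each fragment F, track |ε-closure(F.start)| and whether F's accept lies in that closure (i.e. whether F accepts ε). A single-symbol fragment has closure size 1 and does not accept ε.
  p|r — C = 1 + 1 + 1 = 3 (the new accept is not ε-reachable since no branch accepts ε)
  (p|r)* — new start has ε-edges to the inner start and to the new accept, so C = 2 + 3 = 5
  pr — same as the first factor's closure: C = 1
  q|pr — C = 1 + 1 + 1 = 3 (the new accept is not ε-reachable since no branch accepts ε)
  (p|r)*r(q|pr) — C = 5 + (1−1) = 5 (closure spills across the concat boundary because the left factor accepts ε)
  ((p|r)*r(q|pr))* — the star's fresh start ε-reaches both the body's start and the fresh accept: C = 2 + 5 = 7
  ((p|r)*r(q|pr))*q — C = 7 + (1−1) = 7 (closure spills across the concat boundary because the left factor accepts ε)
  (((p|r)*r(q|pr))*q)* — C = 1 (new start) + 7 (body) + 1 (new accept) = 9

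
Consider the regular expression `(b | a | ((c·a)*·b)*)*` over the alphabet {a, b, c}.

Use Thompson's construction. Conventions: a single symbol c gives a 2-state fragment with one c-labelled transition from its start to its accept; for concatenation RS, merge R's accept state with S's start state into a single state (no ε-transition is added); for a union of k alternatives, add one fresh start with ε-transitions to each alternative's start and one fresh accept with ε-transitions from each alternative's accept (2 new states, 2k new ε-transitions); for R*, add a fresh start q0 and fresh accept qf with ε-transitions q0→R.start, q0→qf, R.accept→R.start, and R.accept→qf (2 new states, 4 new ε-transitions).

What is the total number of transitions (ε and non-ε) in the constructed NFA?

23

Per subexpression:
Each of the 5 symbol leaves contributes 1 transition (1 symbol, 0 ε).
  c·a → 2 transitions (2 symbol, 0 ε)
  (c·a)* → 6 transitions (2 symbol, 4 ε)
  (c·a)*·b → 7 transitions (3 symbol, 4 ε)
  ((c·a)*·b)* → 11 transitions (3 symbol, 8 ε)
  b | a | ((c·a)*·b)* → 19 transitions (5 symbol, 14 ε)
  (b | a | ((c·a)*·b)*)* → 23 transitions (5 symbol, 18 ε)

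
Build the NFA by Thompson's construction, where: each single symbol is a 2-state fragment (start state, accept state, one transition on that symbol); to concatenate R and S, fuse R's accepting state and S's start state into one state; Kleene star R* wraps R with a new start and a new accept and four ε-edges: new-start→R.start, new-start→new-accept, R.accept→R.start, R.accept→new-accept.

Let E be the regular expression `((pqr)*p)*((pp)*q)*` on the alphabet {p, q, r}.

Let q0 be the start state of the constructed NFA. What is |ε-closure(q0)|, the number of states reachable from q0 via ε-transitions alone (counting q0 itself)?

Compute the ε-closure size of each fragment's start state recursively; a symbol fragment's start has no outgoing ε-edge, so its closure is just itself (size 1).
  pqr → |ε-closure| equals the left operand's closure size = 1 (its accept is not ε-reachable, so the closure stops there)
  (pqr)* → |ε-closure| = 1 (new start) + 1 (body) + 1 (new accept) = 3
  (pqr)*p → |ε-closure| = 3 + (1−1) = 3 (closure spills across the concat boundary because the left factor accepts ε)
  ((pqr)*p)* → the star's fresh start ε-reaches both the body's start and the fresh accept: |ε-closure| = 2 + 3 = 5
  pp → |ε-closure| equals the left operand's closure size = 1 (its accept is not ε-reachable, so the closure stops there)
  (pp)* → |ε-closure| = 1 (new start) + 1 (body) + 1 (new accept) = 3
  (pp)*q → the left operand accepts ε, so the closure extends into the next operand (the shared merged state is already counted); |ε-closure| = 3 + (1−1) = 3
  ((pp)*q)* → new start has ε-edges to the inner start and to the new accept, so |ε-closure| = 2 + 3 = 5
  ((pqr)*p)*((pp)*q)* → |ε-closure| = 5 + (5−1) = 9 (closure spills across the concat boundary because the left factor accepts ε)

9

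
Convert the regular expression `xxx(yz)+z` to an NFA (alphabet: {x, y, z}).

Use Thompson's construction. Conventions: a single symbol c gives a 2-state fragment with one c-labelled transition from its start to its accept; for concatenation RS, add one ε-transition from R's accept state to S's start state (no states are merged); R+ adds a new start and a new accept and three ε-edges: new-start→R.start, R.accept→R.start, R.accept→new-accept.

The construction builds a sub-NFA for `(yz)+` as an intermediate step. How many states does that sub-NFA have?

6

Fragment for `(yz)+`:
Each of the 2 symbol leaves contributes a 2-state fragment.
  yz — 4 states
  (yz)+ — 6 states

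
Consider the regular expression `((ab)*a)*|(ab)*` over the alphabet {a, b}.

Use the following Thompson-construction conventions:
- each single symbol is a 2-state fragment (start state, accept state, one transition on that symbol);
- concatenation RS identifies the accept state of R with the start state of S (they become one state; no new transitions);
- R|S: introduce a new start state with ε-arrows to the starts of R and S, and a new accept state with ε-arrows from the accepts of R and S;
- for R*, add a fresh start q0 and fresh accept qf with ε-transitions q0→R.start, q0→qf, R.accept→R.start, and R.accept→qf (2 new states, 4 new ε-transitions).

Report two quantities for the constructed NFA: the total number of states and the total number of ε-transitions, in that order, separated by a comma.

15, 16

Recursing over subexpressions:
Each of the 5 symbol leaves contributes 2 states and 0 ε-transitions.
  ab — 3 states, 0 ε-transitions
  (ab)* — 5 states, 4 ε-transitions
  (ab)*a — 6 states, 4 ε-transitions
  ((ab)*a)* — 8 states, 8 ε-transitions
  ab — 3 states, 0 ε-transitions
  (ab)* — 5 states, 4 ε-transitions
  ((ab)*a)*|(ab)* — 15 states, 16 ε-transitions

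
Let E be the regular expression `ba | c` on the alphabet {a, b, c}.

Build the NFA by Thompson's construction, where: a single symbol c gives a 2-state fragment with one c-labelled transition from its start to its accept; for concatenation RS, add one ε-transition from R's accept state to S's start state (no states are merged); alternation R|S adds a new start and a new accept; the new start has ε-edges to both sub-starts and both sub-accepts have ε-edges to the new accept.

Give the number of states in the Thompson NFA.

Building bottom-up:
Each of the 3 symbol leaves contributes a 2-state fragment.
  ba → 4 states
  ba | c → 8 states

8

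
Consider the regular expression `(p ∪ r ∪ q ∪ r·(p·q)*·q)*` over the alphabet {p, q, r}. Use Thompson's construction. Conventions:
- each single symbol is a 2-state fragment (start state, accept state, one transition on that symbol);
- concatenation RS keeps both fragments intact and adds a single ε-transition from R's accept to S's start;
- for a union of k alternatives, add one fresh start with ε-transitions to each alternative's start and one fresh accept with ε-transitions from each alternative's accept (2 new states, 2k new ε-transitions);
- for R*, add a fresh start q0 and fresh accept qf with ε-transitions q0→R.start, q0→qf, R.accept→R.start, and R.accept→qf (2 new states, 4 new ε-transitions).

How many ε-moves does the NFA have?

19

By structural recursion:
Each of the 7 symbol leaves contributes 0 ε-transitions.
  p·q → 1 ε-transition
  (p·q)* → 5 ε-transitions
  r·(p·q)*·q → 7 ε-transitions
  p ∪ r ∪ q ∪ r·(p·q)*·q → 15 ε-transitions
  (p ∪ r ∪ q ∪ r·(p·q)*·q)* → 19 ε-transitions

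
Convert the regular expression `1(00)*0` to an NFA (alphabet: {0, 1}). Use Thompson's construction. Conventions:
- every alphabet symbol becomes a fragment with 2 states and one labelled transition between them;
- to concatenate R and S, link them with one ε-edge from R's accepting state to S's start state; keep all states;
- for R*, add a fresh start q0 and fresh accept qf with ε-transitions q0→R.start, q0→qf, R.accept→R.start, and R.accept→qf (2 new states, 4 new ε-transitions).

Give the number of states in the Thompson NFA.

10

Bottom-up over the parse tree:
Each of the 4 symbol leaves contributes a 2-state fragment.
  00 — 4 states
  (00)* — 6 states
  1(00)*0 — 10 states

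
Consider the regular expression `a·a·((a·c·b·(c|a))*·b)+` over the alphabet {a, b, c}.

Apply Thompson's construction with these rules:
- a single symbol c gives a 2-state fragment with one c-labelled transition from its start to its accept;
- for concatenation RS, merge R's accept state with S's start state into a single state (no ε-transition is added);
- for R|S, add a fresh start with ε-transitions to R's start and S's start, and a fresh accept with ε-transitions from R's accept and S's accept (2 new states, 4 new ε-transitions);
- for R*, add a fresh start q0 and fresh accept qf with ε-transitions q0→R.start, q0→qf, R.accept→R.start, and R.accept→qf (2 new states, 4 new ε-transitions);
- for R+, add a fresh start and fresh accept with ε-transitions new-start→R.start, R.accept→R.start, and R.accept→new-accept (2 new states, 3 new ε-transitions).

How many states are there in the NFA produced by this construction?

Bottom-up over the parse tree:
Each of the 8 symbol leaves contributes a 2-state fragment.
  c|a = 6 states
  a·c·b·(c|a) = 9 states
  (a·c·b·(c|a))* = 11 states
  (a·c·b·(c|a))*·b = 12 states
  ((a·c·b·(c|a))*·b)+ = 14 states
  a·a·((a·c·b·(c|a))*·b)+ = 16 states

16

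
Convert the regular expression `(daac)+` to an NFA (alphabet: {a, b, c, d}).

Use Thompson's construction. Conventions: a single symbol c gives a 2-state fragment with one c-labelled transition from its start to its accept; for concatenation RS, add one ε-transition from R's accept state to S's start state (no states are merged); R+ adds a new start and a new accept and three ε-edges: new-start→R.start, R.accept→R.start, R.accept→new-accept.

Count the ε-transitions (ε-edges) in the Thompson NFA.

By structural recursion:
Each of the 4 symbol leaves contributes 0 ε-transitions.
  daac → 3 ε-transitions
  (daac)+ → 6 ε-transitions

6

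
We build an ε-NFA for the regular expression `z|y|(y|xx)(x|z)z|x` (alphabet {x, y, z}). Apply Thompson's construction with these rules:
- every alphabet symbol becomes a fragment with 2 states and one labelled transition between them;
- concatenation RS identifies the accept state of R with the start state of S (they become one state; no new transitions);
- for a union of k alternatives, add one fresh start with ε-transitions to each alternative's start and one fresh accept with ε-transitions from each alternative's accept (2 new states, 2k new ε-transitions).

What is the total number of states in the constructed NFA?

Bottom-up over the parse tree:
Each of the 9 symbol leaves contributes a 2-state fragment.
  xx = 3 states
  y|xx = 7 states
  x|z = 6 states
  (y|xx)(x|z)z = 13 states
  z|y|(y|xx)(x|z)z|x = 21 states

21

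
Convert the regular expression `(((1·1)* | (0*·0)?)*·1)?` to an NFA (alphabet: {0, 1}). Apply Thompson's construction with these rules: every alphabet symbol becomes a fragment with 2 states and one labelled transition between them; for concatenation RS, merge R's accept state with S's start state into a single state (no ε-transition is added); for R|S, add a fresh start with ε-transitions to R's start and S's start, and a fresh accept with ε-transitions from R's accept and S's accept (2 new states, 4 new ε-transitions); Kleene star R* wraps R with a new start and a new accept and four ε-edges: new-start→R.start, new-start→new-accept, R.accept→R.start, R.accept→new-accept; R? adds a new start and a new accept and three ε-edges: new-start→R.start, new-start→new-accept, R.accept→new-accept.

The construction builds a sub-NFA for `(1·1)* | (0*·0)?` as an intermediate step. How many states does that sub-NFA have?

Fragment for `(1·1)* | (0*·0)?`:
Each of the 4 symbol leaves contributes a 2-state fragment.
  1·1 = 3 states
  (1·1)* = 5 states
  0* = 4 states
  0*·0 = 5 states
  (0*·0)? = 7 states
  (1·1)* | (0*·0)? = 14 states

14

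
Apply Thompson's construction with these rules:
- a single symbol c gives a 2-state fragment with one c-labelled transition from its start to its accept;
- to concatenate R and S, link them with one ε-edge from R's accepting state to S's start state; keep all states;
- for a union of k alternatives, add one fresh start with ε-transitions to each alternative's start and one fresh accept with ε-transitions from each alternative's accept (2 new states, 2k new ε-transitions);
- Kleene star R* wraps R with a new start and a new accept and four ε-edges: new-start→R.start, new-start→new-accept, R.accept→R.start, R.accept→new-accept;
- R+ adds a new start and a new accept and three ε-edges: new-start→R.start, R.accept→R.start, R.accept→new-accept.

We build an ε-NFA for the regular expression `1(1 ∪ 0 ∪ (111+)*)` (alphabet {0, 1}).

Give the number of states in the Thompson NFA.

Bottom-up over the parse tree:
Each of the 6 symbol leaves contributes a 2-state fragment.
  1+ = 4 states
  111+ = 8 states
  (111+)* = 10 states
  1 ∪ 0 ∪ (111+)* = 16 states
  1(1 ∪ 0 ∪ (111+)*) = 18 states

18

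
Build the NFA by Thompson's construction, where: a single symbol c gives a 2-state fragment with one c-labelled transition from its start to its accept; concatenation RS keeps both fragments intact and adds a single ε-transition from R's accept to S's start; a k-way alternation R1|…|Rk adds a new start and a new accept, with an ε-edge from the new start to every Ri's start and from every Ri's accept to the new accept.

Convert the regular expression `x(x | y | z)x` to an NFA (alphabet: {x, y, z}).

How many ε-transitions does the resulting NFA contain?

8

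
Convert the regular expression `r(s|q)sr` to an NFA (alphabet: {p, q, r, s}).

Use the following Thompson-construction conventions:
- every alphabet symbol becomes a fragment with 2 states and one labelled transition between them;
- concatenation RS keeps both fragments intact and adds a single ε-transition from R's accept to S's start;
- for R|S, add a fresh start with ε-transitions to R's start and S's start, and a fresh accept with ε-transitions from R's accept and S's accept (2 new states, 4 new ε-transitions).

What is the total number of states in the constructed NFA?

12

Recursing over subexpressions:
Each of the 5 symbol leaves contributes a 2-state fragment.
  s|q : 6 states
  r(s|q)sr : 12 states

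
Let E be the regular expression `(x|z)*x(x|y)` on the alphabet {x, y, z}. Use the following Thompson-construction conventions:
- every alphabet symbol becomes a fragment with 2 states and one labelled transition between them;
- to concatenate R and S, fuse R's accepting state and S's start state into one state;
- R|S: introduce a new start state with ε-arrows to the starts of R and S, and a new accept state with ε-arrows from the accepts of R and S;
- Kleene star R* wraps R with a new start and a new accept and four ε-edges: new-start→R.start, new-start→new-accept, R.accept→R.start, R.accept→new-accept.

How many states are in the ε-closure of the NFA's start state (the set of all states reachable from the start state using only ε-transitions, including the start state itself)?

5

Compute the ε-closure size of each fragment's start state recursively; a symbol fragment's start has no outgoing ε-edge, so its closure is just itself (size 1).
  x|z → new start ε-reaches every alternative's start; none of them accept ε, so the new accept is not reached: |closure| = 1 + 1 + 1 = 3
  (x|z)* → |closure| = 1 (new start) + 3 (body) + 1 (new accept) = 5
  x|y → |closure| = 1 + 1 + 1 = 3 (the new accept is not ε-reachable since no branch accepts ε)
  (x|z)*x(x|y) → the left operand accepts ε, so the closure extends into the next operand (the shared merged state is already counted); |closure| = 5 + (1−1) = 5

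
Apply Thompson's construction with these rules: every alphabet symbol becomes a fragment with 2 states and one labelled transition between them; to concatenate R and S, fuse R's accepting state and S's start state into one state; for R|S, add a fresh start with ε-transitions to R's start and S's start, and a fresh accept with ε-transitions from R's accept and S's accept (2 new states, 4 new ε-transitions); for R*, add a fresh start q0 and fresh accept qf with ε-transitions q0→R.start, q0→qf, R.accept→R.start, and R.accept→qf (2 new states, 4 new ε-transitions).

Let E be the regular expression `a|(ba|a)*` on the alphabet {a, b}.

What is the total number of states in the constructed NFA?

Building bottom-up:
Each of the 4 symbol leaves contributes a 2-state fragment.
  ba — 3 states
  ba|a — 7 states
  (ba|a)* — 9 states
  a|(ba|a)* — 13 states

13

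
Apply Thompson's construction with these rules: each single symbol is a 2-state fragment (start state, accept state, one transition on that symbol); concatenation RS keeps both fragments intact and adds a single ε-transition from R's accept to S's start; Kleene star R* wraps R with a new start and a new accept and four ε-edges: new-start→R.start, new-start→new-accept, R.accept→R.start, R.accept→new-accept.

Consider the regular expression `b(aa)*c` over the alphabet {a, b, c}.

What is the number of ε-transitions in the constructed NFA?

Bottom-up over the parse tree:
Each of the 4 symbol leaves contributes 0 ε-transitions.
  aa : 1 ε-transition
  (aa)* : 5 ε-transitions
  b(aa)*c : 7 ε-transitions

7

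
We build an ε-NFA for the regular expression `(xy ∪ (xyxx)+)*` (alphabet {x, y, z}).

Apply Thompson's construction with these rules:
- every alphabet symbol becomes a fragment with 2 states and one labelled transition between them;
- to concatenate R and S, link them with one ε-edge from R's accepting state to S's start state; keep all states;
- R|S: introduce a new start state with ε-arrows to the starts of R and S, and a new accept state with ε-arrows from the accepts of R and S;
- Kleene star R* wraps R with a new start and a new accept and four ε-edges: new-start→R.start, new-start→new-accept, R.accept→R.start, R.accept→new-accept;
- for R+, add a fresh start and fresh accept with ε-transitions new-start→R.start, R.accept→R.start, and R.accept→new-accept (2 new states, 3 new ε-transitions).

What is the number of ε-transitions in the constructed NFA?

15

By structural recursion:
Each of the 6 symbol leaves contributes 0 ε-transitions.
  xy → 1 ε-transition
  xyxx → 3 ε-transitions
  (xyxx)+ → 6 ε-transitions
  xy ∪ (xyxx)+ → 11 ε-transitions
  (xy ∪ (xyxx)+)* → 15 ε-transitions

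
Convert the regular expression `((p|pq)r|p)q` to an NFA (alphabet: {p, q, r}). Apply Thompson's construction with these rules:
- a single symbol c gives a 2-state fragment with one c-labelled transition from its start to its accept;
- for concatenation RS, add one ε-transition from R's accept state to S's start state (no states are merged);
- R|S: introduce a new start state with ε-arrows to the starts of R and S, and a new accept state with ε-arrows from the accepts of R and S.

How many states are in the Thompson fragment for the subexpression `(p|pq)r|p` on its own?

14

Fragment for `(p|pq)r|p`:
Each of the 5 symbol leaves contributes a 2-state fragment.
  pq : 4 states
  p|pq : 8 states
  (p|pq)r : 10 states
  (p|pq)r|p : 14 states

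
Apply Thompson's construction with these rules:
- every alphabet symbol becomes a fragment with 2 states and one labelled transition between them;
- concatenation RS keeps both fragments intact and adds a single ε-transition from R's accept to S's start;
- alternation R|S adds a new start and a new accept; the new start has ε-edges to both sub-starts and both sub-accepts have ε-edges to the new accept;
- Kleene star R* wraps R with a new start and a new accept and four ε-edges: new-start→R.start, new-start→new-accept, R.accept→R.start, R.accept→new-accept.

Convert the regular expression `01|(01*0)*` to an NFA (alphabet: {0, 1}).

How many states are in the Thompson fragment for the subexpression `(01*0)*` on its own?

10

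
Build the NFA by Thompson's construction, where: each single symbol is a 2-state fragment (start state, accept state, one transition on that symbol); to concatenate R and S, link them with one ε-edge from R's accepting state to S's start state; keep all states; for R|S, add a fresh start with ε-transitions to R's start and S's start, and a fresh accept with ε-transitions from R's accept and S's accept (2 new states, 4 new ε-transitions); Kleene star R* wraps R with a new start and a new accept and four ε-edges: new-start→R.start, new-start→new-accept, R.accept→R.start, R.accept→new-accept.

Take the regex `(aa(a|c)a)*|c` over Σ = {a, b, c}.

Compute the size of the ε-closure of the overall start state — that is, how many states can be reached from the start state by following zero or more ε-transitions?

6

Work bottom-up. For each fragment F, track |ε-closure(F.start)| and whether F's accept lies in that closure (i.e. whether F accepts ε). A single-symbol fragment has closure size 1 and does not accept ε.
  a|c — |ε-closure| = 1 + 1 + 1 = 3 (the new accept is not ε-reachable since no branch accepts ε)
  aa(a|c)a — |ε-closure| equals the left operand's closure size = 1 (its accept is not ε-reachable, so the closure stops there)
  (aa(a|c)a)* — new start has ε-edges to the inner start and to the new accept, so |ε-closure| = 2 + 1 = 3
  (aa(a|c)a)*|c — |ε-closure| = 1 (new start) + (3 + 1) + 1 (new accept, since some branch ε-reaches its own accept) = 6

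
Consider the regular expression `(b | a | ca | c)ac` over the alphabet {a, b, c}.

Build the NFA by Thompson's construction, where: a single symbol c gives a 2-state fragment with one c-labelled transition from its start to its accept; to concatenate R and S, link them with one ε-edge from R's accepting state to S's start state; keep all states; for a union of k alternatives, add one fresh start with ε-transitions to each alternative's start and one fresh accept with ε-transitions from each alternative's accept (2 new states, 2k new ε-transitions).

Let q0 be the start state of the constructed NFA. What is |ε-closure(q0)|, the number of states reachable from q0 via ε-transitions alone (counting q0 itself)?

5

Work bottom-up. For each fragment F, track |ε-closure(F.start)| and whether F's accept lies in that closure (i.e. whether F accepts ε). A single-symbol fragment has closure size 1 and does not accept ε.
  ca — |closure| equals the left operand's closure size = 1 (its accept is not ε-reachable, so the closure stops there)
  b | a | ca | c — |closure| = 1 + 1 + 1 + 1 + 1 = 5 (the new accept is not ε-reachable since no branch accepts ε)
  (b | a | ca | c)ac — |closure| equals the left operand's closure size = 5 (its accept is not ε-reachable, so the closure stops there)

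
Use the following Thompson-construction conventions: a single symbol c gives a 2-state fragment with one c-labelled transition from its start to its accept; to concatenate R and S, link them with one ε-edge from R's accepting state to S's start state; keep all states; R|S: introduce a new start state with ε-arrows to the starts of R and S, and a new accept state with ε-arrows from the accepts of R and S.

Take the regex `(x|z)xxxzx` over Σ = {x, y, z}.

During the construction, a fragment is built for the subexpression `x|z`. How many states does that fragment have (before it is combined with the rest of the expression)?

6

Fragment for `x|z`:
Each of the 2 symbol leaves contributes a 2-state fragment.
  x|z → 6 states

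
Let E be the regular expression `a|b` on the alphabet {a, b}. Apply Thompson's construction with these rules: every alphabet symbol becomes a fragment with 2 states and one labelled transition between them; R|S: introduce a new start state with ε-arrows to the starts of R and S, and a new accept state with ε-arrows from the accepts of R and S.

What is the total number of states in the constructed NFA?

6

Bottom-up over the parse tree:
Each of the 2 symbol leaves contributes a 2-state fragment.
  a|b = 6 states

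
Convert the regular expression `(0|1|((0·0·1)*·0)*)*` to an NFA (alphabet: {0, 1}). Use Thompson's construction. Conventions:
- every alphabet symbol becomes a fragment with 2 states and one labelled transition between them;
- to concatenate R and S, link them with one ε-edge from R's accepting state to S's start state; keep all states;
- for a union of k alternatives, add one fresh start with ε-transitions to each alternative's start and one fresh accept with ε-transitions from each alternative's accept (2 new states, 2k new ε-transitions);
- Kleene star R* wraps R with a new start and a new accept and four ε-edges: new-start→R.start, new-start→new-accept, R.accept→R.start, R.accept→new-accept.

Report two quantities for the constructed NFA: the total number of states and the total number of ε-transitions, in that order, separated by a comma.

Per subexpression:
Each of the 6 symbol leaves contributes 2 states and 0 ε-transitions.
  0·0·1 → 6 states, 2 ε-transitions
  (0·0·1)* → 8 states, 6 ε-transitions
  (0·0·1)*·0 → 10 states, 7 ε-transitions
  ((0·0·1)*·0)* → 12 states, 11 ε-transitions
  0|1|((0·0·1)*·0)* → 18 states, 17 ε-transitions
  (0|1|((0·0·1)*·0)*)* → 20 states, 21 ε-transitions

20, 21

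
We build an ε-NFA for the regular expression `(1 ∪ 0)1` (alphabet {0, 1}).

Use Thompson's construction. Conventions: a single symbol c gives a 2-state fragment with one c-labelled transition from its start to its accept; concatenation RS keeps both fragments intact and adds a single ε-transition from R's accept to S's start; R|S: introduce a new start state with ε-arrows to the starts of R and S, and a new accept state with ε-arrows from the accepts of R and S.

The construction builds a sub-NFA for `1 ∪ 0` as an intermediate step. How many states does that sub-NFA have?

6

Fragment for `1 ∪ 0`:
Each of the 2 symbol leaves contributes a 2-state fragment.
  1 ∪ 0 → 6 states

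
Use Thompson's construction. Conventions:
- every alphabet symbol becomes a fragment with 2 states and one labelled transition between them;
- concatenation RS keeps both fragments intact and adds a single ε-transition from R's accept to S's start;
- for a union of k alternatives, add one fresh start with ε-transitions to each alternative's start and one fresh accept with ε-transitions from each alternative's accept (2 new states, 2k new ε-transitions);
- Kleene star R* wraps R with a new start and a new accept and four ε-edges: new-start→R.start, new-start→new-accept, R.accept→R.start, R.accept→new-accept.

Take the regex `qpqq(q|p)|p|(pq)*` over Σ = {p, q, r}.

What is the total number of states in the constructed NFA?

24

Recursing over subexpressions:
Each of the 9 symbol leaves contributes a 2-state fragment.
  q|p → 6 states
  qpqq(q|p) → 14 states
  pq → 4 states
  (pq)* → 6 states
  qpqq(q|p)|p|(pq)* → 24 states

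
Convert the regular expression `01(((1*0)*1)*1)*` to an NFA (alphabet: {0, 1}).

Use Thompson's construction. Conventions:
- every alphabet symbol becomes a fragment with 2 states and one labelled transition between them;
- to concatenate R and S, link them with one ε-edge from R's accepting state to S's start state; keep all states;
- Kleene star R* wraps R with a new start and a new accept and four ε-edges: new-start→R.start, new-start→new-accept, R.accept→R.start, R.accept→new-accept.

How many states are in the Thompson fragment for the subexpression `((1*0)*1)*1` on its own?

14

Fragment for `((1*0)*1)*1`:
Each of the 4 symbol leaves contributes a 2-state fragment.
  1* — 4 states
  1*0 — 6 states
  (1*0)* — 8 states
  (1*0)*1 — 10 states
  ((1*0)*1)* — 12 states
  ((1*0)*1)*1 — 14 states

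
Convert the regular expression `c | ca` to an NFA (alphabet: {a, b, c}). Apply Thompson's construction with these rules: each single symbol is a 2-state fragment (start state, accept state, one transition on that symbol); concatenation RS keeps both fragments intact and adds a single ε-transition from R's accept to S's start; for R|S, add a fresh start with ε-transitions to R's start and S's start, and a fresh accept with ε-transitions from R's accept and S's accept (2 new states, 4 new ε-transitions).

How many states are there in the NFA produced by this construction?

By structural recursion:
Each of the 3 symbol leaves contributes a 2-state fragment.
  ca → 4 states
  c | ca → 8 states

8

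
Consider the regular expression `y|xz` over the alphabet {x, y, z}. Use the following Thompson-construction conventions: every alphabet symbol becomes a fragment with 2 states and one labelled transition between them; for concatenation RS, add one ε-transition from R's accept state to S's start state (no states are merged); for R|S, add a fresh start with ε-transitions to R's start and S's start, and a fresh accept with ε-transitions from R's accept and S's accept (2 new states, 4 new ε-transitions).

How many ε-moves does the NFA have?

Bottom-up over the parse tree:
Each of the 3 symbol leaves contributes 0 ε-transitions.
  xz — 1 ε-transition
  y|xz — 5 ε-transitions

5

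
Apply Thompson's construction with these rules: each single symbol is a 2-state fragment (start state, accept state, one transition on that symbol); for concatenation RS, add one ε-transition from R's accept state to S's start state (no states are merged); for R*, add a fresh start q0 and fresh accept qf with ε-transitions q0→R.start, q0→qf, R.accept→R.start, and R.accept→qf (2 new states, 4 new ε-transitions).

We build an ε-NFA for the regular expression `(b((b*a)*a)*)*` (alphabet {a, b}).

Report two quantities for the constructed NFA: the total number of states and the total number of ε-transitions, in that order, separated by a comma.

Per subexpression:
Each of the 4 symbol leaves contributes 2 states and 0 ε-transitions.
  b* = 4 states, 4 ε-transitions
  b*a = 6 states, 5 ε-transitions
  (b*a)* = 8 states, 9 ε-transitions
  (b*a)*a = 10 states, 10 ε-transitions
  ((b*a)*a)* = 12 states, 14 ε-transitions
  b((b*a)*a)* = 14 states, 15 ε-transitions
  (b((b*a)*a)*)* = 16 states, 19 ε-transitions

16, 19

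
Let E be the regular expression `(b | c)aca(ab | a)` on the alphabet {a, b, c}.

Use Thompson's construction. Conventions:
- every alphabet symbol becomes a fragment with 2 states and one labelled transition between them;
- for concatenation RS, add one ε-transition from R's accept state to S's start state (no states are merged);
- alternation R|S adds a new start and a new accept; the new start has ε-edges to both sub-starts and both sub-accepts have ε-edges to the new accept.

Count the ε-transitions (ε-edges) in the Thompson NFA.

13

Recursing over subexpressions:
Each of the 8 symbol leaves contributes 0 ε-transitions.
  b | c : 4 ε-transitions
  ab : 1 ε-transition
  ab | a : 5 ε-transitions
  (b | c)aca(ab | a) : 13 ε-transitions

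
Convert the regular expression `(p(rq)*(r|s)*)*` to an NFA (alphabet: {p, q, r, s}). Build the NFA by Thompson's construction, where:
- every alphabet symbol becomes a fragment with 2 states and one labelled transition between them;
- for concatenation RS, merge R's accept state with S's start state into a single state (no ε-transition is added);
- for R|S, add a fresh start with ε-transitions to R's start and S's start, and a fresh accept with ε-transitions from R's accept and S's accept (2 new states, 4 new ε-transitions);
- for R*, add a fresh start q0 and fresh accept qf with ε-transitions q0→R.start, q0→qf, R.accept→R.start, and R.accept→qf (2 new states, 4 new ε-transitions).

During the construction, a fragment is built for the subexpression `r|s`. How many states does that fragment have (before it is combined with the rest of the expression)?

Fragment for `r|s`:
Each of the 2 symbol leaves contributes a 2-state fragment.
  r|s = 6 states

6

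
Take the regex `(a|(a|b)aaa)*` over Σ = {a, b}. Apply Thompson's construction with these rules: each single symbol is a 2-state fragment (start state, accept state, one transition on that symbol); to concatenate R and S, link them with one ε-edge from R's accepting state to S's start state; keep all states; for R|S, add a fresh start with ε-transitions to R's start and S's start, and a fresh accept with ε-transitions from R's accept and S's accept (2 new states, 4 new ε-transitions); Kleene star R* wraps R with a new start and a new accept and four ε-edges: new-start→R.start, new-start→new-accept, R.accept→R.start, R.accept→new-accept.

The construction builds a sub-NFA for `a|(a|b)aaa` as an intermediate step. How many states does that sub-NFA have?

16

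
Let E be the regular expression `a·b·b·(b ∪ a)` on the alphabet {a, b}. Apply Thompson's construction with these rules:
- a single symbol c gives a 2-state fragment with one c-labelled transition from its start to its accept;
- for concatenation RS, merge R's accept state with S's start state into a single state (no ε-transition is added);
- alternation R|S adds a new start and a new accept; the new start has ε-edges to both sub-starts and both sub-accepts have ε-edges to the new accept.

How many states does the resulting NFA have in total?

Recursing over subexpressions:
Each of the 5 symbol leaves contributes a 2-state fragment.
  b ∪ a → 6 states
  a·b·b·(b ∪ a) → 9 states

9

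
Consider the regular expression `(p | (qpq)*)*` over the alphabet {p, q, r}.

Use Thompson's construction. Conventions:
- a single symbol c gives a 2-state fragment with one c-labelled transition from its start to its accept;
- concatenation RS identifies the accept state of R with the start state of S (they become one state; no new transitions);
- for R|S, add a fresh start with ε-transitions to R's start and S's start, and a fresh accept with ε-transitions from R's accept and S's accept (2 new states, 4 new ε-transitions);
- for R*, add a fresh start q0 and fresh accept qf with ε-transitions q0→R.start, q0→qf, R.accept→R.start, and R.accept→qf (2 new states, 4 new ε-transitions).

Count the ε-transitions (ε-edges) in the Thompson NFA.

12

Building bottom-up:
Each of the 4 symbol leaves contributes 0 ε-transitions.
  qpq — 0 ε-transitions
  (qpq)* — 4 ε-transitions
  p | (qpq)* — 8 ε-transitions
  (p | (qpq)*)* — 12 ε-transitions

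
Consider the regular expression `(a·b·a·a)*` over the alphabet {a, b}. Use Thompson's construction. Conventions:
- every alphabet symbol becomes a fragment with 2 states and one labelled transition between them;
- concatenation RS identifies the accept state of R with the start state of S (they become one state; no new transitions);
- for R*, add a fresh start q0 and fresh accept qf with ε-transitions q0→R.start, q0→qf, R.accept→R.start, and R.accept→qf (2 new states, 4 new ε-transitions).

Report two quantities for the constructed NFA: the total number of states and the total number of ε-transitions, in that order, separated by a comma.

7, 4

By structural recursion:
Each of the 4 symbol leaves contributes 2 states and 0 ε-transitions.
  a·b·a·a = 5 states, 0 ε-transitions
  (a·b·a·a)* = 7 states, 4 ε-transitions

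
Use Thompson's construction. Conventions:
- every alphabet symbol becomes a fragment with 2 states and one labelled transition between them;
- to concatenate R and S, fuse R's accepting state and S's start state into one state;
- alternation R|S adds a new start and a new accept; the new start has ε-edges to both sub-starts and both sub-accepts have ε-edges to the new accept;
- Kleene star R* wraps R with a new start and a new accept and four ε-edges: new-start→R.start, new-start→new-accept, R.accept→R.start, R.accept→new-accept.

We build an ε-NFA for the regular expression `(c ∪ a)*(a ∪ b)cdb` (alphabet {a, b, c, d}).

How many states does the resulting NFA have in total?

16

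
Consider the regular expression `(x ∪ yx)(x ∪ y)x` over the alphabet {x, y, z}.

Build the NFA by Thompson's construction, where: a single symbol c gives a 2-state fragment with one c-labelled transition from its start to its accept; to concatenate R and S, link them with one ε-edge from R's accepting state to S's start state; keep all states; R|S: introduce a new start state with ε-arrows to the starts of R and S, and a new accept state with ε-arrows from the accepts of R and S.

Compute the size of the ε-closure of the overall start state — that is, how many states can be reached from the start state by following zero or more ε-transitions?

Compute the ε-closure size of each fragment's start state recursively; a symbol fragment's start has no outgoing ε-edge, so its closure is just itself (size 1).
  yx : same as the first factor's closure: |closure| = 1
  x ∪ yx : new start ε-reaches every alternative's start; none of them accept ε, so the new accept is not reached: |closure| = 1 + 1 + 1 = 3
  x ∪ y : new start ε-reaches every alternative's start; none of them accept ε, so the new accept is not reached: |closure| = 1 + 1 + 1 = 3
  (x ∪ yx)(x ∪ y)x : |closure| equals the left operand's closure size = 3 (its accept is not ε-reachable, so the closure stops there)

3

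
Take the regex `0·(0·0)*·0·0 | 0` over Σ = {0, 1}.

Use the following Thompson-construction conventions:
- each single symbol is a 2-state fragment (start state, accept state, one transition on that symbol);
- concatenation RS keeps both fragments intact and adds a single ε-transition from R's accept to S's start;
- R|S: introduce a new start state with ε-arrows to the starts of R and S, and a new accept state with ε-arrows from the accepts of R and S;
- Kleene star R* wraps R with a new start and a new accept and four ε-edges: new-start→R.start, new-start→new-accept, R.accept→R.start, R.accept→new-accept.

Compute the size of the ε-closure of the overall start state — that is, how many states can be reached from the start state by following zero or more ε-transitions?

Work bottom-up. For each fragment F, track |ε-closure(F.start)| and whether F's accept lies in that closure (i.e. whether F accepts ε). A single-symbol fragment has closure size 1 and does not accept ε.
  0·0 — same as the first factor's closure: |closure| = 1
  (0·0)* — new start has ε-edges to the inner start and to the new accept, so |closure| = 2 + 1 = 3
  0·(0·0)*·0·0 — same as the first factor's closure: |closure| = 1
  0·(0·0)*·0·0 | 0 — |closure| = 1 + 1 + 1 = 3 (the new accept is not ε-reachable since no branch accepts ε)

3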